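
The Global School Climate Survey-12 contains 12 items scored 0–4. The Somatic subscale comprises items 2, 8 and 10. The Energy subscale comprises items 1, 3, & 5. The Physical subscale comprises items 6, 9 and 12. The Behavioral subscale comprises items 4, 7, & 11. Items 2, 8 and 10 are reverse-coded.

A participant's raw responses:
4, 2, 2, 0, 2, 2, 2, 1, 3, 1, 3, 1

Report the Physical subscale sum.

6

Physical items: 6, 9, 12.
  item 6: 2
  item 9: 3
  item 12: 1
Sum = 2 + 3 + 1 = 6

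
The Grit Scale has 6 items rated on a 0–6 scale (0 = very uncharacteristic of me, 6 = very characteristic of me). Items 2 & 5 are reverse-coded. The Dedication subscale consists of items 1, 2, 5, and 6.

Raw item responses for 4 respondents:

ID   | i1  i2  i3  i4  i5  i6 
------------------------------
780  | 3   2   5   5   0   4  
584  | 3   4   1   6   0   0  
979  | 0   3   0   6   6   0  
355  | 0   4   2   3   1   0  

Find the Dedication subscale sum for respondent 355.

7

Respondent 355 raw: 0, 4, 2, 3, 1, 0.
Dedication items: 1, 2, 5, 6.
Reverse-coded (reverse-coded value = 6 − response):
  item 1: 0
  item 2: 6 − 4 = 2
  item 5: 6 − 1 = 5
  item 6: 0
Sum = 0 + 2 + 5 + 0 = 7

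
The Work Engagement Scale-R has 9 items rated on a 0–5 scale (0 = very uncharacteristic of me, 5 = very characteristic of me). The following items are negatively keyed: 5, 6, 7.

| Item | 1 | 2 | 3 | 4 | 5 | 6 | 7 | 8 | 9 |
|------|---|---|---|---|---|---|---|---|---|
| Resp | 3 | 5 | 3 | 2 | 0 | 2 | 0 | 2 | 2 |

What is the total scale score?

Reversing items 5, 6, & 7 with 5 − raw:
Total = 3 + 5 + 3 + 2 + (5−0) + (5−2) + (5−0) + 2 + 2
      = 3 + 5 + 3 + 2 + 5 + 3 + 5 + 2 + 2 = 30

30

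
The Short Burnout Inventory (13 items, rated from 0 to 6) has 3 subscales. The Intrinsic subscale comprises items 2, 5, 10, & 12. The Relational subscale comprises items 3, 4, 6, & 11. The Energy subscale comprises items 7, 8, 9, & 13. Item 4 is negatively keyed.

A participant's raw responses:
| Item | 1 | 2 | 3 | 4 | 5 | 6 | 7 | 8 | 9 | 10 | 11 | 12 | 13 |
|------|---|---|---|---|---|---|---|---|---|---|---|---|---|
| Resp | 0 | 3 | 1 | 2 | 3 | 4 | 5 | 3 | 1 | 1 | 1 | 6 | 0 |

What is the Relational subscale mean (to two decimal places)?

Relational items: 3, 4, 6, 11.
Of these, item 4 is negatively keyed; on a 0–6 scale, reversed = 6 − raw.
  item 3: 1
  item 4: 6 − 2 = 4
  item 6: 4
  item 11: 1
Sum = 1 + 4 + 4 + 1 = 10
Mean = 10 / 4 = 2.50

2.50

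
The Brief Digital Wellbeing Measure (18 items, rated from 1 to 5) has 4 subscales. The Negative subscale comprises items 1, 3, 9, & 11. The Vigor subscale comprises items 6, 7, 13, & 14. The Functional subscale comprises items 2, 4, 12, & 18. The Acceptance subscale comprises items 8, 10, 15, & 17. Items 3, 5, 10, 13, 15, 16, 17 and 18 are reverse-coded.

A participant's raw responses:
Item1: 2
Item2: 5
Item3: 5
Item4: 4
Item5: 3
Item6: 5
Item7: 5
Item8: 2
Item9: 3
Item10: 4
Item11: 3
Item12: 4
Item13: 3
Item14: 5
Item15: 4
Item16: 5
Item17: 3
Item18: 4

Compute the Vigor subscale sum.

Vigor items: 6, 7, 13, 14.
Of these, item 13 is reverse-coded; on a 1–5 scale, reversed = 6 − raw.
  item 6: 5
  item 7: 5
  item 13: 6 − 3 = 3
  item 14: 5
Sum = 5 + 5 + 3 + 5 = 18

18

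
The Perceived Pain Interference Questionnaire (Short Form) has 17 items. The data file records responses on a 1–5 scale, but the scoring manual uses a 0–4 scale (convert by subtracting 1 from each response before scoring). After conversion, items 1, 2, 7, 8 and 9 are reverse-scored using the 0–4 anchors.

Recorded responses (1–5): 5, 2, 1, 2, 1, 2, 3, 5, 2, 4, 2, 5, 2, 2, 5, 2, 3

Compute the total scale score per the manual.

27

Convert to 0–4: 4, 1, 0, 1, 0, 1, 2, 4, 1, 3, 1, 4, 1, 1, 4, 1, 2
Reverse-coded (on a 0–4 scale, reversed = 4 − raw):
  item 1: 4 − 4 = 0
  item 2: 4 − 1 = 3
  item 7: 4 − 2 = 2
  item 8: 4 − 4 = 0
  item 9: 4 − 1 = 3
Scored: 0, 3, 0, 1, 0, 1, 2, 0, 3, 3, 1, 4, 1, 1, 4, 1, 2
Total = 27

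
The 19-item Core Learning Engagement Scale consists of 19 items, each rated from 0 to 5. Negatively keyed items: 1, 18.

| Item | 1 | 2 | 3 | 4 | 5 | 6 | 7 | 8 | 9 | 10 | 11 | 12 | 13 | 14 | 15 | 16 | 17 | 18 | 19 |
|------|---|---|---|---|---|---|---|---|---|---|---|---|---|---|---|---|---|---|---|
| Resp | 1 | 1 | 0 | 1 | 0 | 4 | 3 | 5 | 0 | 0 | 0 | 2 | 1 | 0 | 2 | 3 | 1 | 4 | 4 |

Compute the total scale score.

Raw sum = 32. Negatively keyed items: 1, 18; their raw sum = 5.
Each reversal replaces raw with 5 − raw, changing the total by 5 − 2·raw per item.
Total = 32 + 2·5 − 2·5 = 32 + 10 − 10 = 32

32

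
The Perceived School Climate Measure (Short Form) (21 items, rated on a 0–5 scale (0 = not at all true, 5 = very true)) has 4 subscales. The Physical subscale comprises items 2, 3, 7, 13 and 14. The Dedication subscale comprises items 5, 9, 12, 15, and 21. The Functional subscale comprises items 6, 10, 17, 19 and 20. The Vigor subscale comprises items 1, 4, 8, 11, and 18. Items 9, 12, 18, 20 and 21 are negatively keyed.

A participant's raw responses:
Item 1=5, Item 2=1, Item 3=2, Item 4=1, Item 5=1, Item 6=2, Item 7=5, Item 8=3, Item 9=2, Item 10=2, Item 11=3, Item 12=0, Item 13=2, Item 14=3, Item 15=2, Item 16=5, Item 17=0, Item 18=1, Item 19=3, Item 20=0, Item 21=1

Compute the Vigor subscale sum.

16

Vigor items: 1, 4, 8, 11, 18.
Of these, item 18 is negatively keyed; reversed = (0+5) − raw = 5 − raw.
  item 1: 5
  item 4: 1
  item 8: 3
  item 11: 3
  item 18: 5 − 1 = 4
Sum = 5 + 1 + 3 + 3 + 4 = 16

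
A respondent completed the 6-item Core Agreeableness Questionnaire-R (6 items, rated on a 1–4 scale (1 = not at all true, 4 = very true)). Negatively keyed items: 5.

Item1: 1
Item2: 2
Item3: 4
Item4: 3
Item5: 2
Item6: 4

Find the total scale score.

Negatively keyed items use 5 − raw:
  item 5: 5 − 2 = 3
Scored responses: 1, 2, 4, 3, 3, 4
Total = 1 + 2 + 4 + 3 + 3 + 4 = 17

17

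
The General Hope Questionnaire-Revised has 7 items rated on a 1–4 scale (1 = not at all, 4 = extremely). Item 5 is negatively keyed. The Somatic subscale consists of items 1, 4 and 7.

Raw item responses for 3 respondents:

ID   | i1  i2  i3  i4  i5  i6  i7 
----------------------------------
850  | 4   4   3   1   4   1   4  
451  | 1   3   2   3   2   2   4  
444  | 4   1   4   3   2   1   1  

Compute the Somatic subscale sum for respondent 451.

8

Respondent 451 raw: 1, 3, 2, 3, 2, 2, 4.
Somatic items: 1, 4, 7.
Reverse-coded (reverse-coded value = 5 − response):
  item 1: 1
  item 4: 3
  item 7: 4
Sum = 1 + 3 + 4 = 8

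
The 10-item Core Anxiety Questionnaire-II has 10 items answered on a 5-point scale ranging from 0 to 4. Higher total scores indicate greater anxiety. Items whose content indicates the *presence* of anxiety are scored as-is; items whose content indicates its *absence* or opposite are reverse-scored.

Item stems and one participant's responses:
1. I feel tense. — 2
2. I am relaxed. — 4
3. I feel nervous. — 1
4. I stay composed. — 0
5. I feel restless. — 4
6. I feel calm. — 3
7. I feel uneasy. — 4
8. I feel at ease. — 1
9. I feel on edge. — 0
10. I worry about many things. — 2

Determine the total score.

Items 2, 4, 6, 8 describe the absence/opposite of anxiety → reverse-score.
reversed = (0+4) − raw = 4 − raw.
  item 1: 2
  item 2: 4 − 4 = 0
  item 3: 1
  item 4: 4 − 0 = 4
  item 5: 4
  item 6: 4 − 3 = 1
  item 7: 4
  item 8: 4 − 1 = 3
  item 9: 0
  item 10: 2
Total = 2 + 0 + 1 + 4 + 4 + 1 + 4 + 3 + 0 + 2 = 21

21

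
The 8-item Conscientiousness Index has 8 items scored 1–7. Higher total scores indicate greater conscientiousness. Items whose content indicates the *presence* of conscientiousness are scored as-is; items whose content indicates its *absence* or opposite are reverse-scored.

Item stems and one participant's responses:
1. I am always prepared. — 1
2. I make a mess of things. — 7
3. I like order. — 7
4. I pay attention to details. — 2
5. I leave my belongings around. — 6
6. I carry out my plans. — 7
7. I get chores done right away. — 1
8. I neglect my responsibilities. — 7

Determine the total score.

22

Items 2, 5, 8 describe the absence/opposite of conscientiousness → reverse-score.
reversed = (1+7) − raw = 8 − raw.
  item 1: 1
  item 2: 8 − 7 = 1
  item 3: 7
  item 4: 2
  item 5: 8 − 6 = 2
  item 6: 7
  item 7: 1
  item 8: 8 − 7 = 1
Total = 1 + 1 + 7 + 2 + 2 + 7 + 1 + 1 = 22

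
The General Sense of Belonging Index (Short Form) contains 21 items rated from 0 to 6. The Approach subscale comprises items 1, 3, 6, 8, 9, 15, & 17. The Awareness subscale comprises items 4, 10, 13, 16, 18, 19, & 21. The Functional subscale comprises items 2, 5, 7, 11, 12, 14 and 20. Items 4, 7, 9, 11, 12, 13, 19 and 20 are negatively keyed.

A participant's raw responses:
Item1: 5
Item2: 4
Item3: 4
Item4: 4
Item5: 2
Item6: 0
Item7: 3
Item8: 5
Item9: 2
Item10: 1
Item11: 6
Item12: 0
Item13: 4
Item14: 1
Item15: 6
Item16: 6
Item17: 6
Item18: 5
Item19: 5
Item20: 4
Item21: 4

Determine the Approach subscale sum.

Approach items: 1, 3, 6, 8, 9, 15, 17.
Of these, item 9 is negatively keyed; reverse-coded value = 6 − response.
  item 1: 5
  item 3: 4
  item 6: 0
  item 8: 5
  item 9: 6 − 2 = 4
  item 15: 6
  item 17: 6
Sum = 5 + 4 + 0 + 5 + 4 + 6 + 6 = 30

30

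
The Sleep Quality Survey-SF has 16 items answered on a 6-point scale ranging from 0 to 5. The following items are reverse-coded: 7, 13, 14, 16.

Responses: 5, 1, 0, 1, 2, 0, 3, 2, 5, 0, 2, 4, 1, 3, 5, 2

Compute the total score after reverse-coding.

Apply reverse scoring (reverse-coded value = 5 − response):
  item 7: 5 − 3 = 2
  item 13: 5 − 1 = 4
  item 14: 5 − 3 = 2
  item 16: 5 − 2 = 3
Scored items: 5, 1, 0, 1, 2, 0, 2, 2, 5, 0, 2, 4, 4, 2, 5, 3
Total = 5 + 1 + 0 + 1 + 2 + 0 + 2 + 2 + 5 + 0 + 2 + 4 + 4 + 2 + 5 + 3 = 38

38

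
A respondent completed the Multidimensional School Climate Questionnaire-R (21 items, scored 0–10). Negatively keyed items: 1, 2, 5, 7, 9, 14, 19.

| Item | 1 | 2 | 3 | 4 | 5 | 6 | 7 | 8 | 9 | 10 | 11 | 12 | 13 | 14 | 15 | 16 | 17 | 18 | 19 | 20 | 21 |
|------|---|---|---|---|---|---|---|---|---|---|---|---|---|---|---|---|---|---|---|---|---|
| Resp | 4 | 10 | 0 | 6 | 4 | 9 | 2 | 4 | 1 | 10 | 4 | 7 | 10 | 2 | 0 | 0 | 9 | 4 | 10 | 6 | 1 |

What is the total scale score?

107

Reverse-coded items (reversed = (0+10) − raw = 10 − raw):
  item 1: 10 − 4 = 6
  item 2: 10 − 10 = 0
  item 5: 10 − 4 = 6
  item 7: 10 − 2 = 8
  item 9: 10 − 1 = 9
  item 14: 10 − 2 = 8
  item 19: 10 − 10 = 0
Scored items: 6, 0, 0, 6, 6, 9, 8, 4, 9, 10, 4, 7, 10, 8, 0, 0, 9, 4, 0, 6, 1
Total = 6 + 0 + 0 + 6 + 6 + 9 + 8 + 4 + 9 + 10 + 4 + 7 + 10 + 8 + 0 + 0 + 9 + 4 + 0 + 6 + 1 = 107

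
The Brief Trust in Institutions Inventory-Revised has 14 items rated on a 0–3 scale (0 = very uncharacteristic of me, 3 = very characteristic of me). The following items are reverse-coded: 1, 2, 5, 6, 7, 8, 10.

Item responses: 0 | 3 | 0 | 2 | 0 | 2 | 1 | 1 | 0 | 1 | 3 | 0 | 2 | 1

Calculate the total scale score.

Reversing items 1, 2, 5, 6, 7, 8, & 10 with 3 − raw:
Total = (3−0) + (3−3) + 0 + 2 + (3−0) + (3−2) + (3−1) + (3−1) + 0 + (3−1) + 3 + 0 + 2 + 1
      = 3 + 0 + 0 + 2 + 3 + 1 + 2 + 2 + 0 + 2 + 3 + 0 + 2 + 1 = 21

21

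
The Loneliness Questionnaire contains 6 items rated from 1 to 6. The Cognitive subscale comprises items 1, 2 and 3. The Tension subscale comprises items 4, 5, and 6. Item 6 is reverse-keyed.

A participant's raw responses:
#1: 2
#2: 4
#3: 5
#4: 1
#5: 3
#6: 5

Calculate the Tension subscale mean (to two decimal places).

Tension items: 4, 5, 6.
Of these, item 6 is reverse-keyed; on a 1–6 scale, reversed = 7 − raw.
  item 4: 1
  item 5: 3
  item 6: 7 − 5 = 2
Sum = 1 + 3 + 2 = 6
Mean = 6 / 3 = 2.00

2.00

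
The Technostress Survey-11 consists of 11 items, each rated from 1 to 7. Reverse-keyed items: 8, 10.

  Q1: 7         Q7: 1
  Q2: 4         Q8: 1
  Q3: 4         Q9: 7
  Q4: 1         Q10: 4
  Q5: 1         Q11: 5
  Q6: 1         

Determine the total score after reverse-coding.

42

Reversing items 8 & 10 with 8 − raw:
Total = 7 + 4 + 4 + 1 + 1 + 1 + 1 + (8−1) + 7 + (8−4) + 5
      = 7 + 4 + 4 + 1 + 1 + 1 + 1 + 7 + 7 + 4 + 5 = 42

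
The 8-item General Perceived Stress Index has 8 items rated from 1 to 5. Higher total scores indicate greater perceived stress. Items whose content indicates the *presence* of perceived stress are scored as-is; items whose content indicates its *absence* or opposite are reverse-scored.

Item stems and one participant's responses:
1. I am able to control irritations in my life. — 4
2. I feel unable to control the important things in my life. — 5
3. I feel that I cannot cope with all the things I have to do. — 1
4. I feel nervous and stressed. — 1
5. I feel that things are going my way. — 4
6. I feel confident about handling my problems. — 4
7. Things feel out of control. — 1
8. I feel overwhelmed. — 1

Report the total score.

Items 1, 5, 6 describe the absence/opposite of perceived stress → reverse-score.
on a 1–5 scale, reversed = 6 − raw.
  item 1: 6 − 4 = 2
  item 2: 5
  item 3: 1
  item 4: 1
  item 5: 6 − 4 = 2
  item 6: 6 − 4 = 2
  item 7: 1
  item 8: 1
Total = 2 + 5 + 1 + 1 + 2 + 2 + 1 + 1 = 15

15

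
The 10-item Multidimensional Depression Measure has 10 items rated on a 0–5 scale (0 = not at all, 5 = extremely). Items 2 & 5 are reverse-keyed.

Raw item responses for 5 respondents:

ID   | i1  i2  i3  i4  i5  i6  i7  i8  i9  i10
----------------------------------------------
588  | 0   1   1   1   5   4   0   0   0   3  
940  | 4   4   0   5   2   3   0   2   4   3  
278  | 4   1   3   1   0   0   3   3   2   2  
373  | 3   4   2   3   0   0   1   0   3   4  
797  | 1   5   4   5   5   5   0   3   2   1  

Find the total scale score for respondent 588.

13

Respondent 588 raw: 0, 1, 1, 1, 5, 4, 0, 0, 0, 3.
Reverse-coded (reversed = (0+5) − raw = 5 − raw):
  item 1: 0
  item 2: 5 − 1 = 4
  item 3: 1
  item 4: 1
  item 5: 5 − 5 = 0
  item 6: 4
  item 7: 0
  item 8: 0
  item 9: 0
  item 10: 3
Sum = 0 + 4 + 1 + 1 + 0 + 4 + 0 + 0 + 0 + 3 = 13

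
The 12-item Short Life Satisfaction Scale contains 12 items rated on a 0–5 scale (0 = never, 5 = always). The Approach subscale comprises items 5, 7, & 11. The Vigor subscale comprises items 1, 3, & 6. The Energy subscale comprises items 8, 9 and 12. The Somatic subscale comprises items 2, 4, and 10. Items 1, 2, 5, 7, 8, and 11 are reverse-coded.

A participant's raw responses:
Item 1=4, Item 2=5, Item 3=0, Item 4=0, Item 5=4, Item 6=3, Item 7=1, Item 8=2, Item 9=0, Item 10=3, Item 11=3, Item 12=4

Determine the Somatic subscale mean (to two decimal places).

Somatic items: 2, 4, 10.
Of these, item 2 is reverse-coded; reverse-coded value = 5 − response.
  item 2: 5 − 5 = 0
  item 4: 0
  item 10: 3
Sum = 0 + 0 + 3 = 3
Mean = 3 / 3 = 1.00

1.00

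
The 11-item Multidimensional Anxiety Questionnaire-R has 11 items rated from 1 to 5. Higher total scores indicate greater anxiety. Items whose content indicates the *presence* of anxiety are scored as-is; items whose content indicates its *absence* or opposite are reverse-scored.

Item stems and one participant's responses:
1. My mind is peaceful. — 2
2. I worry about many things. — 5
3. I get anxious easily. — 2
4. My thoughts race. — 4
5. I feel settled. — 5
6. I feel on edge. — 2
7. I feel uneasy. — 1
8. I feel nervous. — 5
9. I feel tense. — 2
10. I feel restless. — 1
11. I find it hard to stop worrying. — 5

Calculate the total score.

Items 1, 5 describe the absence/opposite of anxiety → reverse-score.
reversed = (1+5) − raw = 6 − raw.
  item 1: 6 − 2 = 4
  item 2: 5
  item 3: 2
  item 4: 4
  item 5: 6 − 5 = 1
  item 6: 2
  item 7: 1
  item 8: 5
  item 9: 2
  item 10: 1
  item 11: 5
Total = 4 + 5 + 2 + 4 + 1 + 2 + 1 + 5 + 2 + 1 + 5 = 32

32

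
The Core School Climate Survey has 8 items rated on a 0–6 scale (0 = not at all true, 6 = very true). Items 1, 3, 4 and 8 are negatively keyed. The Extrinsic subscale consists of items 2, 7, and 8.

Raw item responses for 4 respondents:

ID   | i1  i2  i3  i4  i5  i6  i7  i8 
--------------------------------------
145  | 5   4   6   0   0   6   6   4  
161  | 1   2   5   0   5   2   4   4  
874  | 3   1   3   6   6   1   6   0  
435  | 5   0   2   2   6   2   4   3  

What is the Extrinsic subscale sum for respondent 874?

13

Respondent 874 raw: 3, 1, 3, 6, 6, 1, 6, 0.
Extrinsic items: 2, 7, 8.
Reverse-coded (on a 0–6 scale, reversed = 6 − raw):
  item 2: 1
  item 7: 6
  item 8: 6 − 0 = 6
Sum = 1 + 6 + 6 = 13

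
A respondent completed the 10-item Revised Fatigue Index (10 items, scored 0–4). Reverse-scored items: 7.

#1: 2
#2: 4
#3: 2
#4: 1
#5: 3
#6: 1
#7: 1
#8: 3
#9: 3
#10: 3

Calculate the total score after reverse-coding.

25

Reverse-coded items (reversed = (0+4) − raw = 4 − raw):
  item 7: 4 − 1 = 3
Scored items: 2, 4, 2, 1, 3, 1, 3, 3, 3, 3
Total = 2 + 4 + 2 + 1 + 3 + 1 + 3 + 3 + 3 + 3 = 25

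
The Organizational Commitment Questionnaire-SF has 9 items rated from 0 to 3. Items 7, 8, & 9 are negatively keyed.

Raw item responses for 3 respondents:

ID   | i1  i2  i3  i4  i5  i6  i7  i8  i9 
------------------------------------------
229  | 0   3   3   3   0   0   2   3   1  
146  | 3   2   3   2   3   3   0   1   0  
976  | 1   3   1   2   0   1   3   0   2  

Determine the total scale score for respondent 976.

12

Respondent 976 raw: 1, 3, 1, 2, 0, 1, 3, 0, 2.
Reverse-coded (on a 0–3 scale, reversed = 3 − raw):
  item 1: 1
  item 2: 3
  item 3: 1
  item 4: 2
  item 5: 0
  item 6: 1
  item 7: 3 − 3 = 0
  item 8: 3 − 0 = 3
  item 9: 3 − 2 = 1
Sum = 1 + 3 + 1 + 2 + 0 + 1 + 0 + 3 + 1 = 12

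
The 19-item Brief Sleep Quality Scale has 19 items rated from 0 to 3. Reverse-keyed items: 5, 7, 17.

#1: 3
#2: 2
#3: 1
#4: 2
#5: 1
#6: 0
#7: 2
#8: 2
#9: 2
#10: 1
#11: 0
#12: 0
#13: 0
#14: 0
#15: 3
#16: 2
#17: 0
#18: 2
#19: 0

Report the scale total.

Reversing items 5, 7, & 17 with 3 − raw:
Total = 3 + 2 + 1 + 2 + (3−1) + 0 + (3−2) + 2 + 2 + 1 + 0 + 0 + 0 + 0 + 3 + 2 + (3−0) + 2 + 0
      = 3 + 2 + 1 + 2 + 2 + 0 + 1 + 2 + 2 + 1 + 0 + 0 + 0 + 0 + 3 + 2 + 3 + 2 + 0 = 26

26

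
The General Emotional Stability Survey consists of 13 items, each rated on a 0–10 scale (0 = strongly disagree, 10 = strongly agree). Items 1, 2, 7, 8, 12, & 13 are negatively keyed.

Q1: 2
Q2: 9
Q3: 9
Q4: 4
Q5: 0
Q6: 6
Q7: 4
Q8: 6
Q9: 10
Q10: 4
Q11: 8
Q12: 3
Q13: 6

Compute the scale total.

Reverse-coded items (reverse-coded value = 10 − response):
  item 1: 10 − 2 = 8
  item 2: 10 − 9 = 1
  item 7: 10 − 4 = 6
  item 8: 10 − 6 = 4
  item 12: 10 − 3 = 7
  item 13: 10 − 6 = 4
Scored items: 8, 1, 9, 4, 0, 6, 6, 4, 10, 4, 8, 7, 4
Total = 8 + 1 + 9 + 4 + 0 + 6 + 6 + 4 + 10 + 4 + 8 + 7 + 4 = 71

71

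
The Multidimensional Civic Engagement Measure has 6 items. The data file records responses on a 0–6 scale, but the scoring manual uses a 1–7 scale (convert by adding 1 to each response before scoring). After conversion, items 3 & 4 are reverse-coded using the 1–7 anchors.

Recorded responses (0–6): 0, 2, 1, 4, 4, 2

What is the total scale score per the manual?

Convert to 1–7: 1, 3, 2, 5, 5, 3
Reverse-coded (reversed = (1+7) − raw = 8 − raw):
  item 3: 8 − 2 = 6
  item 4: 8 − 5 = 3
Scored: 1, 3, 6, 3, 5, 3
Total = 21

21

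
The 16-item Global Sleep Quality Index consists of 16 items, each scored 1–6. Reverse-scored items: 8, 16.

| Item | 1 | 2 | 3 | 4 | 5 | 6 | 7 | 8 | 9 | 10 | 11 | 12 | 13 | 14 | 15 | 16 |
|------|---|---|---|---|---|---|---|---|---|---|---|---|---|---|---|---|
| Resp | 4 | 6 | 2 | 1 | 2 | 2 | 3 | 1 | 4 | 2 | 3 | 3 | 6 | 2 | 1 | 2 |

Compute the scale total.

Raw sum = 44. Reverse-scored items: 8, 16; their raw sum = 3.
Each reversal replaces raw with 7 − raw, changing the total by 7 − 2·raw per item.
Total = 44 + 2·7 − 2·3 = 44 + 14 − 6 = 52

52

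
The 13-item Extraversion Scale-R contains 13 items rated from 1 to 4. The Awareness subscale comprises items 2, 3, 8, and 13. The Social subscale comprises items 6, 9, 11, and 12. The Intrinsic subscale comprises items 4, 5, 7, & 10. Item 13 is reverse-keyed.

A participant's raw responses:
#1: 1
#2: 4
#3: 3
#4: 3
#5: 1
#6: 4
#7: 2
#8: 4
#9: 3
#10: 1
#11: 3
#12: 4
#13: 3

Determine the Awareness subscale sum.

Awareness items: 2, 3, 8, 13.
Of these, item 13 is reverse-keyed; on a 1–4 scale, reversed = 5 − raw.
  item 2: 4
  item 3: 3
  item 8: 4
  item 13: 5 − 3 = 2
Sum = 4 + 3 + 4 + 2 = 13

13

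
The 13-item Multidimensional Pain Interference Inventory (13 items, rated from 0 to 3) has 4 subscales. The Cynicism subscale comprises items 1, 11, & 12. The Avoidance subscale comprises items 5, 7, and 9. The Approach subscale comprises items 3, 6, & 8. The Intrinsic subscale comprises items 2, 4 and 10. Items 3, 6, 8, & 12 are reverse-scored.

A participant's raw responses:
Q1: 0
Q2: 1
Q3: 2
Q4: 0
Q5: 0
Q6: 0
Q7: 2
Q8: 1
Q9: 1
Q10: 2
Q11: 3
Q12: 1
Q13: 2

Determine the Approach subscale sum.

6

Approach items: 3, 6, 8.
Of these, items 3, 6, and 8 are reverse-scored; reversed = (0+3) − raw = 3 − raw.
  item 3: 3 − 2 = 1
  item 6: 3 − 0 = 3
  item 8: 3 − 1 = 2
Sum = 1 + 3 + 2 = 6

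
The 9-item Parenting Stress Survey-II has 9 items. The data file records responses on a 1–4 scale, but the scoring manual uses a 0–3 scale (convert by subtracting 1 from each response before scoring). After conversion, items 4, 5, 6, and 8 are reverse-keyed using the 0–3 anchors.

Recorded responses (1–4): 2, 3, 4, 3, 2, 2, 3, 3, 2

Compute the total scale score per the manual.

Convert to 0–3: 1, 2, 3, 2, 1, 1, 2, 2, 1
Reverse-coded (on a 0–3 scale, reversed = 3 − raw):
  item 4: 3 − 2 = 1
  item 5: 3 − 1 = 2
  item 6: 3 − 1 = 2
  item 8: 3 − 2 = 1
Scored: 1, 2, 3, 1, 2, 2, 2, 1, 1
Total = 15

15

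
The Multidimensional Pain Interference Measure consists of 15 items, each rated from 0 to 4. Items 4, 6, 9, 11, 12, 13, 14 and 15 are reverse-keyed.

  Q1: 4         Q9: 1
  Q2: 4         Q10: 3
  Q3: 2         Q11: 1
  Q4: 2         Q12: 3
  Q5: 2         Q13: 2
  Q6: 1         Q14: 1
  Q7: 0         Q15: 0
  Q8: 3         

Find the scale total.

Reverse-coded items (on a 0–4 scale, reversed = 4 − raw):
  item 4: 4 − 2 = 2
  item 6: 4 − 1 = 3
  item 9: 4 − 1 = 3
  item 11: 4 − 1 = 3
  item 12: 4 − 3 = 1
  item 13: 4 − 2 = 2
  item 14: 4 − 1 = 3
  item 15: 4 − 0 = 4
Scored items: 4, 4, 2, 2, 2, 3, 0, 3, 3, 3, 3, 1, 2, 3, 4
Total = 4 + 4 + 2 + 2 + 2 + 3 + 0 + 3 + 3 + 3 + 3 + 1 + 2 + 3 + 4 = 39

39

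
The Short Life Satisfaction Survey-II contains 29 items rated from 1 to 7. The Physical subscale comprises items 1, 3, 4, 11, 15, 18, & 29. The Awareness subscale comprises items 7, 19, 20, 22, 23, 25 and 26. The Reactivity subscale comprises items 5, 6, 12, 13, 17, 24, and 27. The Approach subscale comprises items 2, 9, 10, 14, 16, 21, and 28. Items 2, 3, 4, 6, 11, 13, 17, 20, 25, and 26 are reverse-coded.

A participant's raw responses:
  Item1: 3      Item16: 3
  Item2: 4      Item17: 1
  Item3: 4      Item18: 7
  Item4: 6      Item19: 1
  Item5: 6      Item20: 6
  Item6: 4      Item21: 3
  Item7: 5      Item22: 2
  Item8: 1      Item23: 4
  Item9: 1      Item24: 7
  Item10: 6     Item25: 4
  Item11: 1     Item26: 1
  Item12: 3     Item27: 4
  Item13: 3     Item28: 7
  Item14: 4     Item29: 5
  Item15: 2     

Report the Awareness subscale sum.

25

Awareness items: 7, 19, 20, 22, 23, 25, 26.
Of these, items 20, 25, and 26 are reverse-coded; on a 1–7 scale, reversed = 8 − raw.
  item 7: 5
  item 19: 1
  item 20: 8 − 6 = 2
  item 22: 2
  item 23: 4
  item 25: 8 − 4 = 4
  item 26: 8 − 1 = 7
Sum = 5 + 1 + 2 + 2 + 4 + 4 + 7 = 25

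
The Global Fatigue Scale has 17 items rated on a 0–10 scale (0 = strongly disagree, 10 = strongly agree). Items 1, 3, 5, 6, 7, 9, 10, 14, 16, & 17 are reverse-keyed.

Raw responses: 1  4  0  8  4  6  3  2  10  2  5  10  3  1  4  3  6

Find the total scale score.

100

Reverse-coded items (reversed = (0+10) − raw = 10 − raw):
  item 1: 10 − 1 = 9
  item 3: 10 − 0 = 10
  item 5: 10 − 4 = 6
  item 6: 10 − 6 = 4
  item 7: 10 − 3 = 7
  item 9: 10 − 10 = 0
  item 10: 10 − 2 = 8
  item 14: 10 − 1 = 9
  item 16: 10 − 3 = 7
  item 17: 10 − 6 = 4
After reverse-coding: 9, 4, 10, 8, 6, 4, 7, 2, 0, 8, 5, 10, 3, 9, 4, 7, 4
Total = 9 + 4 + 10 + 8 + 6 + 4 + 7 + 2 + 0 + 8 + 5 + 10 + 3 + 9 + 4 + 7 + 4 = 100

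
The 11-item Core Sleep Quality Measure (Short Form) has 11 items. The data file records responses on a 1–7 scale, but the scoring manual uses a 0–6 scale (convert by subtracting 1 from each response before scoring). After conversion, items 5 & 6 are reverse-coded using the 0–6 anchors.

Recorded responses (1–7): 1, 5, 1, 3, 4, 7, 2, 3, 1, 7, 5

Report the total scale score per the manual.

Convert to 0–6: 0, 4, 0, 2, 3, 6, 1, 2, 0, 6, 4
Reverse-coded (on a 0–6 scale, reversed = 6 − raw):
  item 5: 6 − 3 = 3
  item 6: 6 − 6 = 0
Scored: 0, 4, 0, 2, 3, 0, 1, 2, 0, 6, 4
Total = 22

22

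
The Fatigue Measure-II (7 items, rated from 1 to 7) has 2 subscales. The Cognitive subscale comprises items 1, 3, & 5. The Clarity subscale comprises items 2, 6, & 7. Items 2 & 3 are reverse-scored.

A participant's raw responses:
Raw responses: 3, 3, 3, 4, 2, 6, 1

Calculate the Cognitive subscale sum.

10

Cognitive items: 1, 3, 5.
Of these, item 3 is reverse-scored; reverse-coded value = 8 − response.
  item 1: 3
  item 3: 8 − 3 = 5
  item 5: 2
Sum = 3 + 5 + 2 = 10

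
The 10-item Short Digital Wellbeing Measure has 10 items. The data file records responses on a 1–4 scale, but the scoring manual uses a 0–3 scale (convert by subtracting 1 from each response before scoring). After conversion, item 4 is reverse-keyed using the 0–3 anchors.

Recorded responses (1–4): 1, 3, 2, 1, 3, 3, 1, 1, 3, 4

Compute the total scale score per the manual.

Convert to 0–3: 0, 2, 1, 0, 2, 2, 0, 0, 2, 3
Reverse-coded (reverse-coded value = 3 − response):
  item 4: 3 − 0 = 3
Scored: 0, 2, 1, 3, 2, 2, 0, 0, 2, 3
Total = 15

15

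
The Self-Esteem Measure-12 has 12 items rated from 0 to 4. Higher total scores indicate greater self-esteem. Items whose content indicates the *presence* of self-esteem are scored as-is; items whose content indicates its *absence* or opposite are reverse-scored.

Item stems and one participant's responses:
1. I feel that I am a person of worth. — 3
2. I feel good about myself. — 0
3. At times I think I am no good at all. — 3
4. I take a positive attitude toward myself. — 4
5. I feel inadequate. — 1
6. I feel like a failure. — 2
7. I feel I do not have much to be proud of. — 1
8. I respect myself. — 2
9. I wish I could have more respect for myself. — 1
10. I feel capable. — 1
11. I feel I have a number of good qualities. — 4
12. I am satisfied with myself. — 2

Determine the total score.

28

Items 3, 5, 6, 7, 9 describe the absence/opposite of self-esteem → reverse-score.
reversed = (0+4) − raw = 4 − raw.
  item 1: 3
  item 2: 0
  item 3: 4 − 3 = 1
  item 4: 4
  item 5: 4 − 1 = 3
  item 6: 4 − 2 = 2
  item 7: 4 − 1 = 3
  item 8: 2
  item 9: 4 − 1 = 3
  item 10: 1
  item 11: 4
  item 12: 2
Total = 3 + 0 + 1 + 4 + 3 + 2 + 3 + 2 + 3 + 1 + 4 + 2 = 28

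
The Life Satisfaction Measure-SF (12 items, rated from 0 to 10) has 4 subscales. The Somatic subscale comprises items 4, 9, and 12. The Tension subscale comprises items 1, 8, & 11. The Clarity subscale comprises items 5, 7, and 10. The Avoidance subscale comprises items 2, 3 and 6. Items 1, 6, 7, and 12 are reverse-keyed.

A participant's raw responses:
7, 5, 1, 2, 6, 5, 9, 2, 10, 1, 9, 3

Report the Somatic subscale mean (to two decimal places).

6.33

Somatic items: 4, 9, 12.
Of these, item 12 is reverse-keyed; reverse-coded value = 10 − response.
  item 4: 2
  item 9: 10
  item 12: 10 − 3 = 7
Sum = 2 + 10 + 7 = 19
Mean = 19 / 3 = 6.33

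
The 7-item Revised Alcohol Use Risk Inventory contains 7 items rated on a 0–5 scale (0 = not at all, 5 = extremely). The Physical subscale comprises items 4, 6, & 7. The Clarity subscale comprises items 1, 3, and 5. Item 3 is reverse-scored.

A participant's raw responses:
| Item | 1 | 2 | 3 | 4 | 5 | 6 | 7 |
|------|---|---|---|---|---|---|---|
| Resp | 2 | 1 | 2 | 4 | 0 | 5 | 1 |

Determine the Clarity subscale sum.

Clarity items: 1, 3, 5.
Of these, item 3 is reverse-scored; on a 0–5 scale, reversed = 5 − raw.
  item 1: 2
  item 3: 5 − 2 = 3
  item 5: 0
Sum = 2 + 3 + 0 = 5

5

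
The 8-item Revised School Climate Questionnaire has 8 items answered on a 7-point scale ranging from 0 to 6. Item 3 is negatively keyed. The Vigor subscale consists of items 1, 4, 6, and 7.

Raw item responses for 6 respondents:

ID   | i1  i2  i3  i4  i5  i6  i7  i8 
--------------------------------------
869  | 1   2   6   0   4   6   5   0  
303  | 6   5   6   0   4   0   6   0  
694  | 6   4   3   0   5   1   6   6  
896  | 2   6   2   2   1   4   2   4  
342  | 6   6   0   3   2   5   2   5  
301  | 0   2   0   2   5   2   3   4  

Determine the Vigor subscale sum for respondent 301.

Respondent 301 raw: 0, 2, 0, 2, 5, 2, 3, 4.
Vigor items: 1, 4, 6, 7.
Reverse-coded (reversed = (0+6) − raw = 6 − raw):
  item 1: 0
  item 4: 2
  item 6: 2
  item 7: 3
Sum = 0 + 2 + 2 + 3 = 7

7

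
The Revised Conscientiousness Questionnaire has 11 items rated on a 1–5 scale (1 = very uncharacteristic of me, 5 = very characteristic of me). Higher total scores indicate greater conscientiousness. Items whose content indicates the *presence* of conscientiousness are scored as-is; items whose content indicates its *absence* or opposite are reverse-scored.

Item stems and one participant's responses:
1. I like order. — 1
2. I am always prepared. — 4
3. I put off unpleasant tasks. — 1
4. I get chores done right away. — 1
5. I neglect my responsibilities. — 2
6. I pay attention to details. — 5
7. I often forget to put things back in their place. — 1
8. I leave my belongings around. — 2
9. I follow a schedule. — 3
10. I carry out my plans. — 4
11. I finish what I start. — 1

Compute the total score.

37

Items 3, 5, 7, 8 describe the absence/opposite of conscientiousness → reverse-score.
reversed = (1+5) − raw = 6 − raw.
  item 1: 1
  item 2: 4
  item 3: 6 − 1 = 5
  item 4: 1
  item 5: 6 − 2 = 4
  item 6: 5
  item 7: 6 − 1 = 5
  item 8: 6 − 2 = 4
  item 9: 3
  item 10: 4
  item 11: 1
Total = 1 + 4 + 5 + 1 + 4 + 5 + 5 + 4 + 3 + 4 + 1 = 37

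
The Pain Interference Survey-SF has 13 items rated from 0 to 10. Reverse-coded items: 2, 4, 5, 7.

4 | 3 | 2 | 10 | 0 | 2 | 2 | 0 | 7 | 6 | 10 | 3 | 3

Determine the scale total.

62

Raw sum = 52. Reverse-coded items: 2, 4, 5, 7; their raw sum = 15.
Each reversal replaces raw with 10 − raw, changing the total by 10 − 2·raw per item.
Total = 52 + 4·10 − 2·15 = 52 + 40 − 30 = 62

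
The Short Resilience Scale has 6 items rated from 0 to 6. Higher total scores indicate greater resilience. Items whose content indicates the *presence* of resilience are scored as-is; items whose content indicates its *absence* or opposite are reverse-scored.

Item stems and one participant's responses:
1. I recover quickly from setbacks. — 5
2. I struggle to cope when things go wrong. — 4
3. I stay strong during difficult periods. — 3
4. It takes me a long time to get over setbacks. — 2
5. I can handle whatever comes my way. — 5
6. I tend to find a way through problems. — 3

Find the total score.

22

Items 2, 4 describe the absence/opposite of resilience → reverse-score.
on a 0–6 scale, reversed = 6 − raw.
  item 1: 5
  item 2: 6 − 4 = 2
  item 3: 3
  item 4: 6 − 2 = 4
  item 5: 5
  item 6: 3
Total = 5 + 2 + 3 + 4 + 5 + 3 = 22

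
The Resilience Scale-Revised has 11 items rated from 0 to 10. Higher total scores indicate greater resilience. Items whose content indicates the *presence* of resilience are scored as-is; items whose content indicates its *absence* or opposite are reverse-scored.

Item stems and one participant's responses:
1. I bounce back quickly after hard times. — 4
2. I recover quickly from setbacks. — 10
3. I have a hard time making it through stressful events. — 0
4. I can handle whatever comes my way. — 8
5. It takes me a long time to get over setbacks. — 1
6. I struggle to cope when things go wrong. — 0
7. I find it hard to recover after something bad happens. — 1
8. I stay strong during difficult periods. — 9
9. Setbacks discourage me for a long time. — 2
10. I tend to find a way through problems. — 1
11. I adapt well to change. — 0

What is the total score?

Items 3, 5, 6, 7, 9 describe the absence/opposite of resilience → reverse-score.
reversed = (0+10) − raw = 10 − raw.
  item 1: 4
  item 2: 10
  item 3: 10 − 0 = 10
  item 4: 8
  item 5: 10 − 1 = 9
  item 6: 10 − 0 = 10
  item 7: 10 − 1 = 9
  item 8: 9
  item 9: 10 − 2 = 8
  item 10: 1
  item 11: 0
Total = 4 + 10 + 10 + 8 + 9 + 10 + 9 + 9 + 8 + 1 + 0 = 78

78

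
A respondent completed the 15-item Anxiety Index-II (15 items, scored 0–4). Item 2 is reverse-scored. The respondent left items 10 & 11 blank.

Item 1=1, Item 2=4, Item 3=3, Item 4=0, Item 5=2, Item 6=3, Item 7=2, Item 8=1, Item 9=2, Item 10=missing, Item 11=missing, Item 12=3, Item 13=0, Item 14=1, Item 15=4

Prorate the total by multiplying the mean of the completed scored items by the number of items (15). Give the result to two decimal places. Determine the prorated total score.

Reverse-coded (on a 0–4 scale, reversed = 4 − raw):
  item 2: 4 − 4 = 0
Completed scored items (13 of 15): 1, 0, 3, 0, 2, 3, 2, 1, 2, 3, 0, 1, 4; sum = 22.
Person mean = 22 / 13 ≈ 1.6923
Prorated total = (22 / 13) × 15 = 25.38 (to 2 dp)

25.38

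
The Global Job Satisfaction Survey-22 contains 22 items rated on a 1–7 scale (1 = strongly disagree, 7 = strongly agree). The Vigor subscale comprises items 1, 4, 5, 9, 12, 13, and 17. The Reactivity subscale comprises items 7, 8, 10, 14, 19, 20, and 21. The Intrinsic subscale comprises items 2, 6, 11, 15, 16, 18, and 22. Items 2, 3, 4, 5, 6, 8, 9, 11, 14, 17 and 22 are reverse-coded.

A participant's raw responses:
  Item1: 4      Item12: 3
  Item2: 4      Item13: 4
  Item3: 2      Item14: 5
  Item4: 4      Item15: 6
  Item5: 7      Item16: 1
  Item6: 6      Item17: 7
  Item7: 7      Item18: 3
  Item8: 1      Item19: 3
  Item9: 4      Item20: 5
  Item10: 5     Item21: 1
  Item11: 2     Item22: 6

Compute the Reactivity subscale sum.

Reactivity items: 7, 8, 10, 14, 19, 20, 21.
Of these, items 8 and 14 are reverse-coded; reverse-coded value = 8 − response.
  item 7: 7
  item 8: 8 − 1 = 7
  item 10: 5
  item 14: 8 − 5 = 3
  item 19: 3
  item 20: 5
  item 21: 1
Sum = 7 + 7 + 5 + 3 + 3 + 5 + 1 = 31

31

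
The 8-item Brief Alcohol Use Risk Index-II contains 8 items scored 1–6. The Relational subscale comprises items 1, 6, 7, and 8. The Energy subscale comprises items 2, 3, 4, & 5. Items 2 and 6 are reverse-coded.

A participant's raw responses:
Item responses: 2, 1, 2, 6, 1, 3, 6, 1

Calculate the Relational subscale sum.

Relational items: 1, 6, 7, 8.
Of these, item 6 is reverse-coded; on a 1–6 scale, reversed = 7 − raw.
  item 1: 2
  item 6: 7 − 3 = 4
  item 7: 6
  item 8: 1
Sum = 2 + 4 + 6 + 1 = 13

13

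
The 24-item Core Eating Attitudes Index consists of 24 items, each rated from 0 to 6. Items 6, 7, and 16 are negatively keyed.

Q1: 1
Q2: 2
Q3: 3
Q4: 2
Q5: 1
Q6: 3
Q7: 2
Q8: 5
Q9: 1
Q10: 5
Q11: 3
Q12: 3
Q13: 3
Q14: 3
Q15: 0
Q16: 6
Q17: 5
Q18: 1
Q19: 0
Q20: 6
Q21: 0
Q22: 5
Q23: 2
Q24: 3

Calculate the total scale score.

61

Raw sum = 65. Negatively keyed items: 6, 7, 16; their raw sum = 11.
Each reversal replaces raw with 6 − raw, changing the total by 6 − 2·raw per item.
Total = 65 + 3·6 − 2·11 = 65 + 18 − 22 = 61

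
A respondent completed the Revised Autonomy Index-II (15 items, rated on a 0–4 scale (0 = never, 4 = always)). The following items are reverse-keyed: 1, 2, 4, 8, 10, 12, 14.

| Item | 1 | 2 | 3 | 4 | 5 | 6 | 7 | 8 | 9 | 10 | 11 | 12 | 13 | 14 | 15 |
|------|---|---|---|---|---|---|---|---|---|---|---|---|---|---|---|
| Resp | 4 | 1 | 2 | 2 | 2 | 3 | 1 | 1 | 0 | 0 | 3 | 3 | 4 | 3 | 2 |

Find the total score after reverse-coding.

31

Apply reverse scoring (reversed = (0+4) − raw = 4 − raw):
  item 1: 4 − 4 = 0
  item 2: 4 − 1 = 3
  item 4: 4 − 2 = 2
  item 8: 4 − 1 = 3
  item 10: 4 − 0 = 4
  item 12: 4 − 3 = 1
  item 14: 4 − 3 = 1
Scored items: 0, 3, 2, 2, 2, 3, 1, 3, 0, 4, 3, 1, 4, 1, 2
Total = 0 + 3 + 2 + 2 + 2 + 3 + 1 + 3 + 0 + 4 + 3 + 1 + 4 + 1 + 2 = 31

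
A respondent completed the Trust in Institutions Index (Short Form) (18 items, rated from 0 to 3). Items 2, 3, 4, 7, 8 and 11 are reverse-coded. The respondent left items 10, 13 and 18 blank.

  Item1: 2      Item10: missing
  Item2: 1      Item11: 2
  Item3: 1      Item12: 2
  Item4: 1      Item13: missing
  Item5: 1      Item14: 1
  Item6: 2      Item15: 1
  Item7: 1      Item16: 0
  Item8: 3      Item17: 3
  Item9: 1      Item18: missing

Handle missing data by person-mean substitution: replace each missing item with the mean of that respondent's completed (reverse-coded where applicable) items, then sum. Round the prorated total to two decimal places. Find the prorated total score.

Reverse-coded (reversed = (0+3) − raw = 3 − raw):
  item 2: 3 − 1 = 2
  item 3: 3 − 1 = 2
  item 4: 3 − 1 = 2
  item 7: 3 − 1 = 2
  item 8: 3 − 3 = 0
  item 11: 3 − 2 = 1
Completed scored items (15 of 18): 2, 2, 2, 2, 1, 2, 2, 0, 1, 1, 2, 1, 1, 0, 3; sum = 22.
Person mean = 22 / 15 ≈ 1.4667
Prorated total = (22 / 15) × 18 = 26.40 (to 2 dp)

26.40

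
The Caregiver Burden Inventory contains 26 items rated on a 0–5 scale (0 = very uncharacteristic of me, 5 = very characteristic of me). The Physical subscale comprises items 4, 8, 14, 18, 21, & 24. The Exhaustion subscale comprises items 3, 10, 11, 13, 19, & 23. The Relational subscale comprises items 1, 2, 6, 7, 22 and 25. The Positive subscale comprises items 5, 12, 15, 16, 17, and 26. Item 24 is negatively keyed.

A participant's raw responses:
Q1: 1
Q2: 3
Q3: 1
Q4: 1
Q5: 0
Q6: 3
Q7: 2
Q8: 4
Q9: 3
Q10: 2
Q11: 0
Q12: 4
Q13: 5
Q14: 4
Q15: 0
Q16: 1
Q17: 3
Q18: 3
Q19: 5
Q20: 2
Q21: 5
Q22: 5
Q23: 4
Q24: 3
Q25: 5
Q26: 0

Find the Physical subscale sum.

19

Physical items: 4, 8, 14, 18, 21, 24.
Of these, item 24 is negatively keyed; on a 0–5 scale, reversed = 5 − raw.
  item 4: 1
  item 8: 4
  item 14: 4
  item 18: 3
  item 21: 5
  item 24: 5 − 3 = 2
Sum = 1 + 4 + 4 + 3 + 5 + 2 = 19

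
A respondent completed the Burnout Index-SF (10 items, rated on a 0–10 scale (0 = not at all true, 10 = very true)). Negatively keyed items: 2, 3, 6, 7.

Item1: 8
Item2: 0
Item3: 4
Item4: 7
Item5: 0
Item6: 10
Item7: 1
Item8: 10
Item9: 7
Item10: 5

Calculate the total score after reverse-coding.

Raw sum = 52. Negatively keyed items: 2, 3, 6, 7; their raw sum = 15.
Each reversal replaces raw with 10 − raw, changing the total by 10 − 2·raw per item.
Total = 52 + 4·10 − 2·15 = 52 + 40 − 30 = 62

62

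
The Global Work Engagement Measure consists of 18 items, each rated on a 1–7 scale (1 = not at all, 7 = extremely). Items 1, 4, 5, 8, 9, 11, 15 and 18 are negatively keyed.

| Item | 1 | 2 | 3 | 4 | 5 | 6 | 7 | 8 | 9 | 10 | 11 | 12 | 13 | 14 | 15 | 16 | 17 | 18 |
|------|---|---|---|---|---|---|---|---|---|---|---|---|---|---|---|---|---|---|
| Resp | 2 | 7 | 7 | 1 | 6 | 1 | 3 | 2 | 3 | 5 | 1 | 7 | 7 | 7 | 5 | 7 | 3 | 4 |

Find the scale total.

Reverse-coded items (reverse-coded value = 8 − response):
  item 1: 8 − 2 = 6
  item 4: 8 − 1 = 7
  item 5: 8 − 6 = 2
  item 8: 8 − 2 = 6
  item 9: 8 − 3 = 5
  item 11: 8 − 1 = 7
  item 15: 8 − 5 = 3
  item 18: 8 − 4 = 4
Scored items: 6, 7, 7, 7, 2, 1, 3, 6, 5, 5, 7, 7, 7, 7, 3, 7, 3, 4
Total = 6 + 7 + 7 + 7 + 2 + 1 + 3 + 6 + 5 + 5 + 7 + 7 + 7 + 7 + 3 + 7 + 3 + 4 = 94

94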